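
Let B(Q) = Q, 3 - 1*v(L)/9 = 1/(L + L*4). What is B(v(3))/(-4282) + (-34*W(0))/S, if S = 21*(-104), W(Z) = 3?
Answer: 157961/3896620 ≈ 0.040538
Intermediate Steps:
v(L) = 27 - 9/(5*L) (v(L) = 27 - 9/(L + L*4) = 27 - 9/(L + 4*L) = 27 - 9*1/(5*L) = 27 - 9/(5*L))
S = -2184
B(v(3))/(-4282) + (-34*W(0))/S = (27 - 9/5/3)/(-4282) - 34*3/(-2184) = (27 - 9/5*1/3)*(-1/4282) - 102*(-1/2184) = (27 - 3/5)*(-1/4282) + 17/364 = (132/5)*(-1/4282) + 17/364 = -66/10705 + 17/364 = 157961/3896620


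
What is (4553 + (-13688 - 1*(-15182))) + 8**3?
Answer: 6559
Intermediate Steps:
(4553 + (-13688 - 1*(-15182))) + 8**3 = (4553 + (-13688 + 15182)) + 512 = (4553 + 1494) + 512 = 6047 + 512 = 6559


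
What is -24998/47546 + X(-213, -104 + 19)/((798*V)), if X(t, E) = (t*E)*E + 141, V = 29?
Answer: -6145127315/91692461 ≈ -67.019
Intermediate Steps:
X(t, E) = 141 + t*E² (X(t, E) = (E*t)*E + 141 = t*E² + 141 = 141 + t*E²)
-24998/47546 + X(-213, -104 + 19)/((798*V)) = -24998/47546 + (141 - 213*(-104 + 19)²)/((798*29)) = -24998*1/47546 + (141 - 213*(-85)²)/23142 = -12499/23773 + (141 - 213*7225)*(1/23142) = -12499/23773 + (141 - 1538925)*(1/23142) = -12499/23773 - 1538784*1/23142 = -12499/23773 - 256464/3857 = -6145127315/91692461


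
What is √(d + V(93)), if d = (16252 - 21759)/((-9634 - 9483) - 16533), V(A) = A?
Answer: √4735684682/7130 ≈ 9.6517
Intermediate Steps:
d = 5507/35650 (d = -5507/(-19117 - 16533) = -5507/(-35650) = -5507*(-1/35650) = 5507/35650 ≈ 0.15447)
√(d + V(93)) = √(5507/35650 + 93) = √(3320957/35650) = √4735684682/7130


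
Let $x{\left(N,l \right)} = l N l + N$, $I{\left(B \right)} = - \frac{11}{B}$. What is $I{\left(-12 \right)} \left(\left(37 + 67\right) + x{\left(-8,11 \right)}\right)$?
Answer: $- \frac{2398}{3} \approx -799.33$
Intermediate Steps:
$x{\left(N,l \right)} = N + N l^{2}$ ($x{\left(N,l \right)} = N l l + N = N l^{2} + N = N + N l^{2}$)
$I{\left(-12 \right)} \left(\left(37 + 67\right) + x{\left(-8,11 \right)}\right) = - \frac{11}{-12} \left(\left(37 + 67\right) - 8 \left(1 + 11^{2}\right)\right) = \left(-11\right) \left(- \frac{1}{12}\right) \left(104 - 8 \left(1 + 121\right)\right) = \frac{11 \left(104 - 976\right)}{12} = \frac{11}{12} \left(-872\right) = - \frac{2398}{3}$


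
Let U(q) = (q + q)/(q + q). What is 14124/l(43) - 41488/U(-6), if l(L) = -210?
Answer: -1454434/35 ≈ -41555.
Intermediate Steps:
U(q) = 1 (U(q) = (2*q)/((2*q)) = (2*q)*(1/(2*q)) = 1)
14124/l(43) - 41488/U(-6) = 14124/(-210) - 41488/1 = 14124*(-1/210) - 41488*1 = -2354/35 - 41488 = -1454434/35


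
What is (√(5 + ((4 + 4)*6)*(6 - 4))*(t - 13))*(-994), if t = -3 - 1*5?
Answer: 20874*√101 ≈ 2.0978e+5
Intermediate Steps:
t = -8 (t = -3 - 5 = -8)
(√(5 + ((4 + 4)*6)*(6 - 4))*(t - 13))*(-994) = (√(5 + ((4 + 4)*6)*(6 - 4))*(-8 - 13))*(-994) = (√(5 + (8*6)*2)*(-21))*(-994) = (√(5 + 48*2)*(-21))*(-994) = (√(5 + 96)*(-21))*(-994) = (√101*(-21))*(-994) = -21*√101*(-994) = 20874*√101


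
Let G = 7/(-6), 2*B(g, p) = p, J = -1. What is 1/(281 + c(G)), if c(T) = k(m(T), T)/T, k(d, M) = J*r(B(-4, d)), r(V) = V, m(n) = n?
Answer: 2/561 ≈ 0.0035651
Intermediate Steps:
B(g, p) = p/2
k(d, M) = -d/2
G = -7/6 (G = 7*(-⅙) = -7/6 ≈ -1.1667)
c(T) = -½ (c(T) = (-T/2)/T = -½)
1/(281 + c(G)) = 1/(281 - ½) = 1/(561/2) = 2/561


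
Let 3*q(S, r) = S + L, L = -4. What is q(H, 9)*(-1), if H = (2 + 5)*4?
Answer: -8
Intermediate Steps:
H = 28 (H = 7*4 = 28)
q(S, r) = -4/3 + S/3 (q(S, r) = (S - 4)/3 = (-4 + S)/3 = -4/3 + S/3)
q(H, 9)*(-1) = (-4/3 + (1/3)*28)*(-1) = (-4/3 + 28/3)*(-1) = 8*(-1) = -8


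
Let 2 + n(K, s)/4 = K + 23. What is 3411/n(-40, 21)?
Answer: -3411/76 ≈ -44.882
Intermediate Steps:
n(K, s) = 84 + 4*K (n(K, s) = -8 + 4*(K + 23) = -8 + 4*(23 + K) = -8 + (92 + 4*K) = 84 + 4*K)
3411/n(-40, 21) = 3411/(84 + 4*(-40)) = 3411/(84 - 160) = 3411/(-76) = 3411*(-1/76) = -3411/76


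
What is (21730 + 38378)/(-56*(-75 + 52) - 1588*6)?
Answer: -15027/2060 ≈ -7.2947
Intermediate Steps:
(21730 + 38378)/(-56*(-75 + 52) - 1588*6) = 60108/(-56*(-23) - 9528) = 60108/(1288 - 9528) = 60108/(-8240) = 60108*(-1/8240) = -15027/2060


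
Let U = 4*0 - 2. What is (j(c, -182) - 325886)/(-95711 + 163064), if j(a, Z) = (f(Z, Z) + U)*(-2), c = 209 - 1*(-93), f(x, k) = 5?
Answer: -325892/67353 ≈ -4.8386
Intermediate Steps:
c = 302 (c = 209 + 93 = 302)
U = -2 (U = 0 - 2 = -2)
j(a, Z) = -6 (j(a, Z) = (5 - 2)*(-2) = 3*(-2) = -6)
(j(c, -182) - 325886)/(-95711 + 163064) = (-6 - 325886)/(-95711 + 163064) = -325892/67353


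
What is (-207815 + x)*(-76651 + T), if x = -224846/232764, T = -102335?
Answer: 721493692209743/19397 ≈ 3.7196e+10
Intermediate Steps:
x = -112423/116382 (x = -224846*1/232764 = -112423/116382 ≈ -0.96598)
(-207815 + x)*(-76651 + T) = (-207815 - 112423/116382)*(-76651 - 102335) = -24186037753/116382*(-178986) = 721493692209743/19397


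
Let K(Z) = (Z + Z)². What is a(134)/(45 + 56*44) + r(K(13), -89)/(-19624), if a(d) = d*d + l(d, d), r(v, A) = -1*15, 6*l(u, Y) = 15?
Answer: 352455239/49236616 ≈ 7.1584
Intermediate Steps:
l(u, Y) = 5/2 (l(u, Y) = (⅙)*15 = 5/2)
K(Z) = 4*Z² (K(Z) = (2*Z)² = 4*Z²)
r(v, A) = -15
a(d) = 5/2 + d² (a(d) = d*d + 5/2 = d² + 5/2 = 5/2 + d²)
a(134)/(45 + 56*44) + r(K(13), -89)/(-19624) = (5/2 + 134²)/(45 + 56*44) - 15/(-19624) = (5/2 + 17956)/(45 + 2464) - 15*(-1/19624) = (35917/2)/2509 + 15/19624 = (35917/2)*(1/2509) + 15/19624 = 35917/5018 + 15/19624 = 352455239/49236616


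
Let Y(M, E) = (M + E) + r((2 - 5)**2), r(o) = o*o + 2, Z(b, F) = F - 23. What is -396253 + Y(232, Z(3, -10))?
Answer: -395971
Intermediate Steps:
Z(b, F) = -23 + F
r(o) = 2 + o**2 (r(o) = o**2 + 2 = 2 + o**2)
Y(M, E) = 83 + E + M (Y(M, E) = (M + E) + (2 + ((2 - 5)**2)**2) = (E + M) + (2 + ((-3)**2)**2) = (E + M) + (2 + 9**2) = (E + M) + (2 + 81) = (E + M) + 83 = 83 + E + M)
-396253 + Y(232, Z(3, -10)) = -396253 + (83 + (-23 - 10) + 232) = -396253 + (83 - 33 + 232) = -396253 + 282 = -395971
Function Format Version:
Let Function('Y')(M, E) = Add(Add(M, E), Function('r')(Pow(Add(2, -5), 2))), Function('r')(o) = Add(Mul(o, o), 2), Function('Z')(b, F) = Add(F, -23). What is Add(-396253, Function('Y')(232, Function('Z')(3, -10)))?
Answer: -395971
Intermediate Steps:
Function('Z')(b, F) = Add(-23, F)
Function('r')(o) = Add(2, Pow(o, 2)) (Function('r')(o) = Add(Pow(o, 2), 2) = Add(2, Pow(o, 2)))
Function('Y')(M, E) = Add(83, E, M) (Function('Y')(M, E) = Add(Add(M, E), Add(2, Pow(Pow(Add(2, -5), 2), 2))) = Add(Add(E, M), Add(2, Pow(Pow(-3, 2), 2))) = Add(Add(E, M), Add(2, Pow(9, 2))) = Add(Add(E, M), Add(2, 81)) = Add(Add(E, M), 83) = Add(83, E, M))
Add(-396253, Function('Y')(232, Function('Z')(3, -10))) = Add(-396253, Add(83, Add(-23, -10), 232)) = Add(-396253, Add(83, -33, 232)) = Add(-396253, 282) = -395971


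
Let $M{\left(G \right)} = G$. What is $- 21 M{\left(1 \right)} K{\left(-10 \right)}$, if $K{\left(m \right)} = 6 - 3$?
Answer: $-63$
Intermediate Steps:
$K{\left(m \right)} = 3$ ($K{\left(m \right)} = 6 - 3 = 3$)
$- 21 M{\left(1 \right)} K{\left(-10 \right)} = \left(-21\right) 1 \cdot 3 = \left(-21\right) 3 = -63$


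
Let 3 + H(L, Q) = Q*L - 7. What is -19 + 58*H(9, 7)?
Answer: 3055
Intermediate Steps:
H(L, Q) = -10 + L*Q (H(L, Q) = -3 + (Q*L - 7) = -3 + (L*Q - 7) = -3 + (-7 + L*Q) = -10 + L*Q)
-19 + 58*H(9, 7) = -19 + 58*(-10 + 9*7) = -19 + 58*(-10 + 63) = -19 + 58*53 = -19 + 3074 = 3055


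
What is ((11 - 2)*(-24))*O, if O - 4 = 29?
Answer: -7128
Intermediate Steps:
O = 33 (O = 4 + 29 = 33)
((11 - 2)*(-24))*O = ((11 - 2)*(-24))*33 = (9*(-24))*33 = -216*33 = -7128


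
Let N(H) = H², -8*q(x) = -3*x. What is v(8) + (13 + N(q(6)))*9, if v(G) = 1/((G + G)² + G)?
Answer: 85835/528 ≈ 162.57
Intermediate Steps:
q(x) = 3*x/8 (q(x) = -(-3)*x/8 = 3*x/8)
v(G) = 1/(G + 4*G²) (v(G) = 1/((2*G)² + G) = 1/(4*G² + G) = 1/(G + 4*G²))
v(8) + (13 + N(q(6)))*9 = 1/(8*(1 + 4*8)) + (13 + ((3/8)*6)²)*9 = 1/(8*(1 + 32)) + (13 + (9/4)²)*9 = (⅛)/33 + (13 + 81/16)*9 = (⅛)*(1/33) + (289/16)*9 = 1/264 + 2601/16 = 85835/528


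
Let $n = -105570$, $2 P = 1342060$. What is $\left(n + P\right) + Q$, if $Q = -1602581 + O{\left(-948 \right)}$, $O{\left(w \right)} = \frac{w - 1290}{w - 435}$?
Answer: $- \frac{478112035}{461} \approx -1.0371 \cdot 10^{6}$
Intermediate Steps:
$P = 671030$ ($P = \frac{1}{2} \cdot 1342060 = 671030$)
$O{\left(w \right)} = \frac{-1290 + w}{-435 + w}$
$Q = - \frac{738789095}{461}$ ($Q = -1602581 + \frac{-1290 - 948}{-435 - 948} = -1602581 + \frac{1}{-1383} \left(-2238\right) = -1602581 - - \frac{746}{461} = -1602581 + \frac{746}{461} = - \frac{738789095}{461} \approx -1.6026 \cdot 10^{6}$)
$\left(n + P\right) + Q = \left(-105570 + 671030\right) - \frac{738789095}{461} = 565460 - \frac{738789095}{461} = - \frac{478112035}{461}$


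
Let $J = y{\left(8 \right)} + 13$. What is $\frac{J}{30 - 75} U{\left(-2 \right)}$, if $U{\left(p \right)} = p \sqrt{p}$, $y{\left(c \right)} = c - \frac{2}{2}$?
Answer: $\frac{8 i \sqrt{2}}{9} \approx 1.2571 i$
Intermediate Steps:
$y{\left(c \right)} = -1 + c$ ($y{\left(c \right)} = c - 2 \cdot \frac{1}{2} = c - 1 = -1 + c$)
$U{\left(p \right)} = p^{\frac{3}{2}}$
$J = 20$ ($J = \left(-1 + 8\right) + 13 = 7 + 13 = 20$)
$\frac{J}{30 - 75} U{\left(-2 \right)} = \frac{1}{30 - 75} \cdot 20 \left(-2\right)^{\frac{3}{2}} = \frac{1}{-45} \cdot 20 \left(- 2 i \sqrt{2}\right) = \left(- \frac{1}{45}\right) 20 \left(- 2 i \sqrt{2}\right) = - \frac{4 \left(- 2 i \sqrt{2}\right)}{9} = \frac{8 i \sqrt{2}}{9}$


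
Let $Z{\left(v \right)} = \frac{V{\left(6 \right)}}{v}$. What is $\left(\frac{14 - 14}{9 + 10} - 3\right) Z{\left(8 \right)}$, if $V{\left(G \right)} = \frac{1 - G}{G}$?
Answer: $\frac{5}{16} \approx 0.3125$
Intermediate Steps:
$V{\left(G \right)} = \frac{1 - G}{G}$
$Z{\left(v \right)} = - \frac{5}{6 v}$ ($Z{\left(v \right)} = \frac{\frac{1}{6} \left(1 - 6\right)}{v} = \frac{\frac{1}{6} \left(-5\right)}{v} = - \frac{5}{6 v}$)
$\left(\frac{14 - 14}{9 + 10} - 3\right) Z{\left(8 \right)} = \left(\frac{14 - 14}{9 + 10} - 3\right) \left(- \frac{5}{6 \cdot 8}\right) = \left(\frac{0}{19} - 3\right) \left(\left(- \frac{5}{6}\right) \frac{1}{8}\right) = \left(0 \cdot \frac{1}{19} - 3\right) \left(- \frac{5}{48}\right) = \left(0 - 3\right) \left(- \frac{5}{48}\right) = \left(-3\right) \left(- \frac{5}{48}\right) = \frac{5}{16}$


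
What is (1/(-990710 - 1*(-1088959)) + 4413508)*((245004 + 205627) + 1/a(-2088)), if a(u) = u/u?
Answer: 195404285948265576/98249 ≈ 1.9889e+12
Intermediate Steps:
a(u) = 1
(1/(-990710 - 1*(-1088959)) + 4413508)*((245004 + 205627) + 1/a(-2088)) = (1/(-990710 - 1*(-1088959)) + 4413508)*((245004 + 205627) + 1/1) = (1/(-990710 + 1088959) + 4413508)*(450631 + 1) = (1/98249 + 4413508)*450632 = (433622747493/98249)*450632 = 195404285948265576/98249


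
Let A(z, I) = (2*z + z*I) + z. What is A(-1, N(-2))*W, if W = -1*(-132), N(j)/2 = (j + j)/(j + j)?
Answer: -660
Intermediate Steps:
N(j) = 2 (N(j) = 2*((j + j)/(j + j)) = 2*((2*j)/((2*j))) = 2*((2*j)*(1/(2*j))) = 2*1 = 2)
A(z, I) = 3*z + I*z (A(z, I) = (2*z + I*z) + z = 3*z + I*z)
W = 132
A(-1, N(-2))*W = -(3 + 2)*132 = -1*5*132 = -5*132 = -660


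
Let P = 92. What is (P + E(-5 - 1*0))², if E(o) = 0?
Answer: 8464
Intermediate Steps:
(P + E(-5 - 1*0))² = (92 + 0)² = 92² = 8464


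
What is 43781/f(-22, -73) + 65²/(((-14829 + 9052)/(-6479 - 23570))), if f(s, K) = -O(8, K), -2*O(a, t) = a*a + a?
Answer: 4823375737/207972 ≈ 23192.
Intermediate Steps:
O(a, t) = -a/2 - a²/2 (O(a, t) = -(a*a + a)/2 = -(a² + a)/2 = -(a + a²)/2 = -a/2 - a²/2)
f(s, K) = 36 (f(s, K) = -(-1)*8*(1 + 8)/2 = -(-1)*8*9/2 = -1*(-36) = 36)
43781/f(-22, -73) + 65²/(((-14829 + 9052)/(-6479 - 23570))) = 43781/36 + 65²/(((-14829 + 9052)/(-6479 - 23570))) = 43781*(1/36) + 4225/((-5777/(-30049))) = 43781/36 + 4225/((-5777*(-1/30049))) = 43781/36 + 4225/(5777/30049) = 43781/36 + 4225*(30049/5777) = 43781/36 + 126957025/5777 = 4823375737/207972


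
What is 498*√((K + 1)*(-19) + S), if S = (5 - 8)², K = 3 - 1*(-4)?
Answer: 498*I*√143 ≈ 5955.2*I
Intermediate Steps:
K = 7 (K = 3 + 4 = 7)
S = 9 (S = (-3)² = 9)
498*√((K + 1)*(-19) + S) = 498*√((7 + 1)*(-19) + 9) = 498*√(8*(-19) + 9) = 498*√(-152 + 9) = 498*√(-143) = 498*(I*√143) = 498*I*√143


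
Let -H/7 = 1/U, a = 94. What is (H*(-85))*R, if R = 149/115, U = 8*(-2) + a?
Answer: 17731/1794 ≈ 9.8835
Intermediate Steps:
U = 78 (U = 8*(-2) + 94 = -16 + 94 = 78)
R = 149/115 (R = 149*(1/115) = 149/115 ≈ 1.2957)
H = -7/78 ≈ -0.089744
(H*(-85))*R = -7/78*(-85)*(149/115) = (595/78)*(149/115) = 17731/1794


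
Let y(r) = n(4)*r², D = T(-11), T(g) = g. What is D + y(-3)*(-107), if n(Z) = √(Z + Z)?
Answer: -11 - 1926*√2 ≈ -2734.8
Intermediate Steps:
n(Z) = √2*√Z (n(Z) = √(2*Z) = √2*√Z)
D = -11
y(r) = 2*√2*r² (y(r) = (√2*√4)*r² = (√2*2)*r² = (2*√2)*r² = 2*√2*r²)
D + y(-3)*(-107) = -11 + (2*√2*(-3)²)*(-107) = -11 + (2*√2*9)*(-107) = -11 + (18*√2)*(-107) = -11 - 1926*√2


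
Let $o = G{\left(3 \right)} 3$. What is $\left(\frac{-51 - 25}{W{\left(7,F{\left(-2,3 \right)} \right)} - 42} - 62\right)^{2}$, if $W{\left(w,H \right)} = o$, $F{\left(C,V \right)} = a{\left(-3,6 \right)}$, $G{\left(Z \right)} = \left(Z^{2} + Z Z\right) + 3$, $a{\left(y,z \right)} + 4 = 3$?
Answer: $\frac{1898884}{441} \approx 4305.9$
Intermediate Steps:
$a{\left(y,z \right)} = -1$ ($a{\left(y,z \right)} = -4 + 3 = -1$)
$G{\left(Z \right)} = 3 + 2 Z^{2}$ ($G{\left(Z \right)} = \left(Z^{2} + Z^{2}\right) + 3 = 2 Z^{2} + 3 = 3 + 2 Z^{2}$)
$F{\left(C,V \right)} = -1$
$o = 63$ ($o = \left(3 + 2 \cdot 3^{2}\right) 3 = \left(3 + 2 \cdot 9\right) 3 = \left(3 + 18\right) 3 = 21 \cdot 3 = 63$)
$W{\left(w,H \right)} = 63$
$\left(\frac{-51 - 25}{W{\left(7,F{\left(-2,3 \right)} \right)} - 42} - 62\right)^{2} = \left(\frac{-51 - 25}{63 - 42} - 62\right)^{2} = \left(- \frac{76}{21} - 62\right)^{2} = \left(- \frac{1378}{21}\right)^{2} = \frac{1898884}{441}$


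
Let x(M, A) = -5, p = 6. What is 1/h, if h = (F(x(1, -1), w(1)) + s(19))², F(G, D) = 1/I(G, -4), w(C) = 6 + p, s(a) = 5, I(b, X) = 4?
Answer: 16/441 ≈ 0.036281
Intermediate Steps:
w(C) = 12 (w(C) = 6 + 6 = 12)
F(G, D) = ¼ (F(G, D) = 1/4 = ¼)
h = 441/16 (h = (¼ + 5)² = (21/4)² = 441/16 ≈ 27.563)
1/h = 1/(441/16) = 16/441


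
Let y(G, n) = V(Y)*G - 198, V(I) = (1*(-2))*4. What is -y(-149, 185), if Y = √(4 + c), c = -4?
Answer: -994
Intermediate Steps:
Y = 0 (Y = √(4 - 4) = √0 = 0)
V(I) = -8 (V(I) = -2*4 = -8)
y(G, n) = -198 - 8*G (y(G, n) = -8*G - 198 = -198 - 8*G)
-y(-149, 185) = -(-198 - 8*(-149)) = -(-198 + 1192) = -1*994 = -994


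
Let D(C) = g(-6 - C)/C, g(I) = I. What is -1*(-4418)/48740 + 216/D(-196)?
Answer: -103130861/463030 ≈ -222.73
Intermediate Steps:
D(C) = (-6 - C)/C
-1*(-4418)/48740 + 216/D(-196) = -1*(-4418)/48740 + 216/(((-6 - 1*(-196))/(-196))) = 4418*(1/48740) + 216/((-(-6 + 196)/196)) = 2209/24370 + 216/((-1/196*190)) = 2209/24370 + 216/(-95/98) = 2209/24370 + 216*(-98/95) = 2209/24370 - 21168/95 = -103130861/463030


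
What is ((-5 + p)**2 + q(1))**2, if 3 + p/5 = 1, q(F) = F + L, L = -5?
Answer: 48841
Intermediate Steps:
q(F) = -5 + F (q(F) = F - 5 = -5 + F)
p = -10 (p = -15 + 5*1 = -15 + 5 = -10)
((-5 + p)**2 + q(1))**2 = ((-5 - 10)**2 + (-5 + 1))**2 = ((-15)**2 - 4)**2 = (225 - 4)**2 = 221**2 = 48841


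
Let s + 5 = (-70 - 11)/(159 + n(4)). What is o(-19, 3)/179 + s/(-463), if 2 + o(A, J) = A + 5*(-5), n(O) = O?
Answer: -3311190/13508951 ≈ -0.24511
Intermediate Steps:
o(A, J) = -27 + A (o(A, J) = -2 + (A + 5*(-5)) = -2 + (A - 25) = -2 + (-25 + A) = -27 + A)
s = -896/163 (s = -5 + (-70 - 11)/(159 + 4) = -5 - 81/163 = -896/163 ≈ -5.4969)
o(-19, 3)/179 + s/(-463) = (-27 - 19)/179 - 896/163/(-463) = -46*1/179 - 896/163*(-1/463) = -46/179 + 896/75469 = -3311190/13508951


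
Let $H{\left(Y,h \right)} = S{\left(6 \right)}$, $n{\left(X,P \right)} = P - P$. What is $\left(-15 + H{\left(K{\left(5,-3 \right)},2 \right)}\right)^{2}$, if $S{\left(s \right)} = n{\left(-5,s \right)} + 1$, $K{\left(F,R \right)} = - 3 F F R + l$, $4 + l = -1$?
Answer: $196$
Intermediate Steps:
$l = -5$ ($l = -4 - 1 = -5$)
$K{\left(F,R \right)} = -5 - 3 R F^{2}$ ($K{\left(F,R \right)} = - 3 F F R - 5 = - 3 F^{2} R - 5 = - 3 R F^{2} - 5 = -5 - 3 R F^{2}$)
$n{\left(X,P \right)} = 0$
$S{\left(s \right)} = 1$ ($S{\left(s \right)} = 0 + 1 = 1$)
$H{\left(Y,h \right)} = 1$
$\left(-15 + H{\left(K{\left(5,-3 \right)},2 \right)}\right)^{2} = \left(-15 + 1\right)^{2} = \left(-14\right)^{2} = 196$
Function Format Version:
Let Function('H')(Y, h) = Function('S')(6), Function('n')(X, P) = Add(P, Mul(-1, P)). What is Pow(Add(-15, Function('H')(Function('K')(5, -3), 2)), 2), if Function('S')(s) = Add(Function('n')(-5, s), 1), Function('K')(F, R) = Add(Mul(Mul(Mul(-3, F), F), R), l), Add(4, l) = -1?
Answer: 196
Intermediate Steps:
l = -5 (l = Add(-4, -1) = -5)
Function('K')(F, R) = Add(-5, Mul(-3, R, Pow(F, 2))) (Function('K')(F, R) = Add(Mul(Mul(Mul(-3, F), F), R), -5) = Add(Mul(Mul(-3, Pow(F, 2)), R), -5) = Add(Mul(-3, R, Pow(F, 2)), -5) = Add(-5, Mul(-3, R, Pow(F, 2))))
Function('n')(X, P) = 0
Function('S')(s) = 1 (Function('S')(s) = Add(0, 1) = 1)
Function('H')(Y, h) = 1
Pow(Add(-15, Function('H')(Function('K')(5, -3), 2)), 2) = Pow(Add(-15, 1), 2) = Pow(-14, 2) = 196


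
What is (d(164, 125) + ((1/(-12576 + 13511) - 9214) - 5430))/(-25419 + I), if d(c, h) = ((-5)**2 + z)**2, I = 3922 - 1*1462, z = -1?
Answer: 13153579/21466665 ≈ 0.61274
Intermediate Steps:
I = 2460 (I = 3922 - 1462 = 2460)
d(c, h) = 576 (d(c, h) = ((-5)**2 - 1)**2 = (25 - 1)**2 = 24**2 = 576)
(d(164, 125) + ((1/(-12576 + 13511) - 9214) - 5430))/(-25419 + I) = (576 + ((1/(-12576 + 13511) - 9214) - 5430))/(-25419 + 2460) = (576 + ((1/935 - 9214) - 5430))/(-22959) = (576 + ((1/935 - 9214) - 5430))*(-1/22959) = (576 + (-8615089/935 - 5430))*(-1/22959) = (576 - 13692139/935)*(-1/22959) = -13153579/935*(-1/22959) = 13153579/21466665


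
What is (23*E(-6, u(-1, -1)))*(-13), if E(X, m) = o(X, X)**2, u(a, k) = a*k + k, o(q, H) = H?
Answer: -10764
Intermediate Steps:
u(a, k) = k + a*k
E(X, m) = X**2
(23*E(-6, u(-1, -1)))*(-13) = (23*(-6)**2)*(-13) = (23*36)*(-13) = 828*(-13) = -10764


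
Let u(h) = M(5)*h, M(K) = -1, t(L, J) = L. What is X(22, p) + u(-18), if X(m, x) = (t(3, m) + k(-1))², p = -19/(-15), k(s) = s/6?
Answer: 937/36 ≈ 26.028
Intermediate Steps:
k(s) = s/6 (k(s) = s*(⅙) = s/6)
p = 19/15 (p = -19*(-1/15) = 19/15 ≈ 1.2667)
X(m, x) = 289/36 (X(m, x) = (3 + (⅙)*(-1))² = (3 - ⅙)² = (17/6)² = 289/36)
u(h) = -h
X(22, p) + u(-18) = 289/36 - 1*(-18) = 289/36 + 18 = 937/36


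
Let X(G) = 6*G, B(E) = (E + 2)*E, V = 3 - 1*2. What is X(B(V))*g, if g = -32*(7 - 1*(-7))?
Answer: -8064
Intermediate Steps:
V = 1 (V = 3 - 2 = 1)
B(E) = E*(2 + E) (B(E) = (2 + E)*E = E*(2 + E))
g = -448 (g = -32*(7 + 7) = -32*14 = -448)
X(B(V))*g = (6*(1*(2 + 1)))*(-448) = (6*(1*3))*(-448) = (6*3)*(-448) = 18*(-448) = -8064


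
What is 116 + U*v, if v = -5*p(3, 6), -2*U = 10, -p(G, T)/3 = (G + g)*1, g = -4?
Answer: 191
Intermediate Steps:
p(G, T) = 12 - 3*G (p(G, T) = -3*(G - 4) = -3*(-4 + G) = 12 - 3*G)
U = -5 (U = -½*10 = -5)
v = -15 (v = -5*(12 - 3*3) = -5*(12 - 9) = -5*3 = -15)
116 + U*v = 116 - 5*(-15) = 116 + 75 = 191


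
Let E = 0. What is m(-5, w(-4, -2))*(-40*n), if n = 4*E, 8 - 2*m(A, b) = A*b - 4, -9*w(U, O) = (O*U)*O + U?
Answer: 0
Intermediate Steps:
w(U, O) = -U/9 - U*O**2/9 (w(U, O) = -((O*U)*O + U)/9 = -(U*O**2 + U)/9 = -(U + U*O**2)/9 = -U/9 - U*O**2/9)
m(A, b) = 6 - A*b/2 (m(A, b) = 4 - (A*b - 4)/2 = 4 - (-4 + A*b)/2 = 4 + (2 - A*b/2) = 6 - A*b/2)
n = 0 (n = 4*0 = 0)
m(-5, w(-4, -2))*(-40*n) = (6 - 1/2*(-5)*(-1/9*(-4)*(1 + (-2)**2)))*(-40*0) = (6 - 1/2*(-5)*(-1/9*(-4)*(1 + 4)))*0 = (6 - 1/2*(-5)*(-1/9*(-4)*5))*0 = (6 - 1/2*(-5)*20/9)*0 = (6 + 50/9)*0 = (104/9)*0 = 0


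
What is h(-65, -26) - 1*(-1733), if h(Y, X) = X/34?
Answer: 29448/17 ≈ 1732.2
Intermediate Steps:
h(Y, X) = X/34 (h(Y, X) = X*(1/34) = X/34)
h(-65, -26) - 1*(-1733) = (1/34)*(-26) - 1*(-1733) = -13/17 + 1733 = 29448/17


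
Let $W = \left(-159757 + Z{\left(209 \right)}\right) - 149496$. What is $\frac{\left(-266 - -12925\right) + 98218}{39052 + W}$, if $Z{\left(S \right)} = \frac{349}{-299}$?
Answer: $- \frac{33152223}{80790448} \approx -0.41035$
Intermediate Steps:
$Z{\left(S \right)} = - \frac{349}{299}$ ($Z{\left(S \right)} = 349 \left(- \frac{1}{299}\right) = - \frac{349}{299}$)
$W = - \frac{92466996}{299}$ ($W = \left(-159757 - \frac{349}{299}\right) - 149496 = - \frac{47767692}{299} - 149496 = - \frac{92466996}{299} \approx -3.0925 \cdot 10^{5}$)
$\frac{\left(-266 - -12925\right) + 98218}{39052 + W} = \frac{\left(-266 - -12925\right) + 98218}{39052 - \frac{92466996}{299}} = \frac{\left(-266 + 12925\right) + 98218}{- \frac{80790448}{299}} = \left(12659 + 98218\right) \left(- \frac{299}{80790448}\right) = 110877 \left(- \frac{299}{80790448}\right) = - \frac{33152223}{80790448}$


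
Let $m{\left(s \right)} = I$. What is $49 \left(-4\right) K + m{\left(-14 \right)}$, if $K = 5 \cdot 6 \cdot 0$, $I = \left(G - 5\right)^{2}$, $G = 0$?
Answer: $25$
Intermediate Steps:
$I = 25$ ($I = \left(0 - 5\right)^{2} = \left(-5\right)^{2} = 25$)
$K = 0$ ($K = 30 \cdot 0 = 0$)
$m{\left(s \right)} = 25$
$49 \left(-4\right) K + m{\left(-14 \right)} = 49 \left(-4\right) 0 + 25 = \left(-196\right) 0 + 25 = 0 + 25 = 25$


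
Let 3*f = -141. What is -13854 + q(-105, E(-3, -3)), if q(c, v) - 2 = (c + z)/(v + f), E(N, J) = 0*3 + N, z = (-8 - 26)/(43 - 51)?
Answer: -2769997/200 ≈ -13850.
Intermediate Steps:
f = -47 (f = (⅓)*(-141) = -47)
z = 17/4 (z = -34/(-8) = -34*(-⅛) = 17/4 ≈ 4.2500)
E(N, J) = N (E(N, J) = 0 + N = N)
q(c, v) = 2 + (17/4 + c)/(-47 + v) (q(c, v) = 2 + (c + 17/4)/(v - 47) = 2 + (17/4 + c)/(-47 + v))
-13854 + q(-105, E(-3, -3)) = -13854 + (-359/4 - 105 + 2*(-3))/(-47 - 3) = -13854 + (-359/4 - 105 - 6)/(-50) = -13854 - 1/50*(-803/4) = -13854 + 803/200 = -2769997/200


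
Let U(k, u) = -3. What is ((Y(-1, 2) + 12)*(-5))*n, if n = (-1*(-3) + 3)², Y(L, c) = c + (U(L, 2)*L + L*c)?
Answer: -2700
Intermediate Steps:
Y(L, c) = c - 3*L + L*c (Y(L, c) = c + (-3*L + L*c) = c - 3*L + L*c)
n = 36 (n = (3 + 3)² = 6² = 36)
((Y(-1, 2) + 12)*(-5))*n = (((2 - 3*(-1) - 1*2) + 12)*(-5))*36 = (((2 + 3 - 2) + 12)*(-5))*36 = ((3 + 12)*(-5))*36 = (15*(-5))*36 = -75*36 = -2700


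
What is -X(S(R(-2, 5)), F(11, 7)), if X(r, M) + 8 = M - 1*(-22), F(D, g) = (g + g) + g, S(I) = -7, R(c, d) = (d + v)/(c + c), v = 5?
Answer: -35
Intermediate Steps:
R(c, d) = (5 + d)/(2*c) (R(c, d) = (d + 5)/(c + c) = (5 + d)/((2*c)) = (5 + d)*(1/(2*c)) = (5 + d)/(2*c))
F(D, g) = 3*g (F(D, g) = 2*g + g = 3*g)
X(r, M) = 14 + M (X(r, M) = -8 + (M - 1*(-22)) = -8 + (M + 22) = -8 + (22 + M) = 14 + M)
-X(S(R(-2, 5)), F(11, 7)) = -(14 + 3*7) = -(14 + 21) = -1*35 = -35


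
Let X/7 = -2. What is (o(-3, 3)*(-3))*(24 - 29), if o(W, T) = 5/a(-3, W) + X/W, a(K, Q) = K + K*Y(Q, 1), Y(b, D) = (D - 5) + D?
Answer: 165/2 ≈ 82.500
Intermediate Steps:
Y(b, D) = -5 + 2*D (Y(b, D) = (-5 + D) + D = -5 + 2*D)
a(K, Q) = -2*K (a(K, Q) = K + K*(-5 + 2*1) = K + K*(-5 + 2) = K + K*(-3) = K - 3*K = -2*K)
X = -14 (X = 7*(-2) = -14)
o(W, T) = ⅚ - 14/W (o(W, T) = 5/((-2*(-3))) - 14/W = 5/6 - 14/W = 5*(⅙) - 14/W = ⅚ - 14/W)
(o(-3, 3)*(-3))*(24 - 29) = ((⅚ - 14/(-3))*(-3))*(24 - 29) = ((⅚ - 14*(-⅓))*(-3))*(-5) = ((⅚ + 14/3)*(-3))*(-5) = ((11/2)*(-3))*(-5) = -33/2*(-5) = 165/2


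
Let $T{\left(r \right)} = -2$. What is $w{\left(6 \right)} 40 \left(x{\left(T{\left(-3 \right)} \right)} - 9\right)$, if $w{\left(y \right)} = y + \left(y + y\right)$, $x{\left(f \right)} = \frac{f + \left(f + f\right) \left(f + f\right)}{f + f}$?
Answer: $-9000$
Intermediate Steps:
$x{\left(f \right)} = \frac{f + 4 f^{2}}{2 f}$ ($x{\left(f \right)} = \frac{f + 2 f 2 f}{2 f} = \left(f + 4 f^{2}\right) \frac{1}{2 f} = \frac{f + 4 f^{2}}{2 f}$)
$w{\left(y \right)} = 3 y$ ($w{\left(y \right)} = y + 2 y = 3 y$)
$w{\left(6 \right)} 40 \left(x{\left(T{\left(-3 \right)} \right)} - 9\right) = 3 \cdot 6 \cdot 40 \left(\left(\frac{1}{2} + 2 \left(-2\right)\right) - 9\right) = 18 \cdot 40 \left(\left(\frac{1}{2} - 4\right) - 9\right) = 720 \left(- \frac{7}{2} - 9\right) = 720 \left(- \frac{25}{2}\right) = -9000$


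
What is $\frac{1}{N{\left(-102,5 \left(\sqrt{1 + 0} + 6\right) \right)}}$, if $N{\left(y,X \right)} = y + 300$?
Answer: $\frac{1}{198} \approx 0.0050505$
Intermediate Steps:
$N{\left(y,X \right)} = 300 + y$
$\frac{1}{N{\left(-102,5 \left(\sqrt{1 + 0} + 6\right) \right)}} = \frac{1}{300 - 102} = \frac{1}{198}$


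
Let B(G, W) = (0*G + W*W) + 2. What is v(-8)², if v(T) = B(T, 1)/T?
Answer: 9/64 ≈ 0.14063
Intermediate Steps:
B(G, W) = 2 + W² (B(G, W) = (0 + W²) + 2 = W² + 2 = 2 + W²)
v(T) = 3/T (v(T) = (2 + 1²)/T = (2 + 1)/T = 3/T)
v(-8)² = (3/(-8))² = (3*(-⅛))² = (-3/8)² = 9/64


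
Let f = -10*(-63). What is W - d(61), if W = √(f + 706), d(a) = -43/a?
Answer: 43/61 + 2*√334 ≈ 37.256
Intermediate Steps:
f = 630
W = 2*√334 (W = √(630 + 706) = √1336 = 2*√334 ≈ 36.551)
W - d(61) = 2*√334 - (-43)/61 = 2*√334 - 1*(-43/61) = 2*√334 + 43/61 = 43/61 + 2*√334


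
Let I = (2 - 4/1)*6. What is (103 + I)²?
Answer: 8281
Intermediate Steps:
I = -12 (I = (2 - 4*1)*6 = (2 - 4)*6 = -2*6 = -12)
(103 + I)² = (103 - 12)² = 91² = 8281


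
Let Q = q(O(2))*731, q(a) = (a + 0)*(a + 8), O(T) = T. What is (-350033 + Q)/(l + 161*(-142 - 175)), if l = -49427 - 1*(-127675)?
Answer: -335413/27211 ≈ -12.326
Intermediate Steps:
q(a) = a*(8 + a)
l = 78248 (l = -49427 + 127675 = 78248)
Q = 14620 (Q = (2*(8 + 2))*731 = (2*10)*731 = 20*731 = 14620)
(-350033 + Q)/(l + 161*(-142 - 175)) = (-350033 + 14620)/(78248 + 161*(-142 - 175)) = -335413/(78248 + 161*(-317)) = -335413/(78248 - 51037) = -335413/27211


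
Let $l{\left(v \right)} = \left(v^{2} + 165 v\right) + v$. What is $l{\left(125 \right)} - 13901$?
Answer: $22474$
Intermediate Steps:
$l{\left(v \right)} = v^{2} + 166 v$
$l{\left(125 \right)} - 13901 = 125 \left(166 + 125\right) - 13901 = 125 \cdot 291 - 13901 = 36375 - 13901 = 22474$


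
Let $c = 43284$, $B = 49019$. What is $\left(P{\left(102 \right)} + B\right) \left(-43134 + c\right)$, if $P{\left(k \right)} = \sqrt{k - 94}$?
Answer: $7352850 + 300 \sqrt{2} \approx 7.3533 \cdot 10^{6}$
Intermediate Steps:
$P{\left(k \right)} = \sqrt{-94 + k}$
$\left(P{\left(102 \right)} + B\right) \left(-43134 + c\right) = \left(\sqrt{-94 + 102} + 49019\right) \left(-43134 + 43284\right) = \left(\sqrt{8} + 49019\right) 150 = \left(2 \sqrt{2} + 49019\right) 150 = \left(49019 + 2 \sqrt{2}\right) 150 = 7352850 + 300 \sqrt{2}$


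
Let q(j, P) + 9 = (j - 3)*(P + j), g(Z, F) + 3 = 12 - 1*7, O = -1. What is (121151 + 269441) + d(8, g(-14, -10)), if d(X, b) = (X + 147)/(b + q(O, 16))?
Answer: 26169509/67 ≈ 3.9059e+5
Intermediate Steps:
g(Z, F) = 2 (g(Z, F) = -3 + (12 - 1*7) = -3 + (12 - 7) = -3 + 5 = 2)
q(j, P) = -9 + (-3 + j)*(P + j) (q(j, P) = -9 + (j - 3)*(P + j) = -9 + (-3 + j)*(P + j))
d(X, b) = (147 + X)/(-69 + b) (d(X, b) = (X + 147)/(b + (-9 + (-1)**2 - 3*16 - 3*(-1) + 16*(-1))) = (147 + X)/(b + (-9 + 1 - 48 + 3 - 16)) = (147 + X)/(b - 69) = (147 + X)/(-69 + b))
(121151 + 269441) + d(8, g(-14, -10)) = (121151 + 269441) + (147 + 8)/(-69 + 2) = 390592 + 155/(-67) = 390592 - 1/67*155 = 390592 - 155/67 = 26169509/67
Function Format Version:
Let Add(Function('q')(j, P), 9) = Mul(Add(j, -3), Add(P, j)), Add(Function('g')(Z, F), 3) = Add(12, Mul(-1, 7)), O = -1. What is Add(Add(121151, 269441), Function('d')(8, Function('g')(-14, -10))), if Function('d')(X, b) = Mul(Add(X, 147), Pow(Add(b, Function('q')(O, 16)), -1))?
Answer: Rational(26169509, 67) ≈ 3.9059e+5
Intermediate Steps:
Function('g')(Z, F) = 2 (Function('g')(Z, F) = Add(-3, Add(12, Mul(-1, 7))) = Add(-3, Add(12, -7)) = Add(-3, 5) = 2)
Function('q')(j, P) = Add(-9, Mul(Add(-3, j), Add(P, j))) (Function('q')(j, P) = Add(-9, Mul(Add(j, -3), Add(P, j))) = Add(-9, Mul(Add(-3, j), Add(P, j))))
Function('d')(X, b) = Mul(Pow(Add(-69, b), -1), Add(147, X)) (Function('d')(X, b) = Mul(Add(X, 147), Pow(Add(b, Add(-9, Pow(-1, 2), Mul(-3, 16), Mul(-3, -1), Mul(16, -1))), -1)) = Mul(Add(147, X), Pow(Add(b, Add(-9, 1, -48, 3, -16)), -1)) = Mul(Add(147, X), Pow(Add(b, -69), -1)) = Mul(Add(147, X), Pow(Add(-69, b), -1)) = Mul(Pow(Add(-69, b), -1), Add(147, X)))
Add(Add(121151, 269441), Function('d')(8, Function('g')(-14, -10))) = Add(Add(121151, 269441), Mul(Pow(Add(-69, 2), -1), Add(147, 8))) = Add(390592, Mul(Pow(-67, -1), 155)) = Add(390592, Mul(Rational(-1, 67), 155)) = Add(390592, Rational(-155, 67)) = Rational(26169509, 67)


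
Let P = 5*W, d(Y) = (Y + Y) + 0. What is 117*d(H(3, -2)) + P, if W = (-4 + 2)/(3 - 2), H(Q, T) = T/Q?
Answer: -166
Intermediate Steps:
W = -2 (W = -2/1 = -2*1 = -2)
d(Y) = 2*Y (d(Y) = 2*Y + 0 = 2*Y)
P = -10 (P = 5*(-2) = -10)
117*d(H(3, -2)) + P = 117*(2*(-2/3)) - 10 = 117*(-4/3) - 10 = -156 - 10 = -166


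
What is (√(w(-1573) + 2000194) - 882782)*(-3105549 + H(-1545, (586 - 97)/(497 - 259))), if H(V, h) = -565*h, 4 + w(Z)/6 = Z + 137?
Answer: 326363157833277/119 - 739396947*√1991554/238 ≈ 2.7382e+12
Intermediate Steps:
w(Z) = 798 + 6*Z (w(Z) = -24 + 6*(Z + 137) = -24 + 6*(137 + Z) = -24 + (822 + 6*Z) = 798 + 6*Z)
(√(w(-1573) + 2000194) - 882782)*(-3105549 + H(-1545, (586 - 97)/(497 - 259))) = (√((798 + 6*(-1573)) + 2000194) - 882782)*(-3105549 - 565*(586 - 97)/(497 - 259)) = (√((798 - 9438) + 2000194) - 882782)*(-3105549 - 276285/238) = (√(-8640 + 2000194) - 882782)*(-3105549 - 276285/238) = (√1991554 - 882782)*(-3105549 - 565*489/238) = (-882782 + √1991554)*(-3105549 - 276285/238) = (-882782 + √1991554)*(-739396947/238) = 326363157833277/119 - 739396947*√1991554/238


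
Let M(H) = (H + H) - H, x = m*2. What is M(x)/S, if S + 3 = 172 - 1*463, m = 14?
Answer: -2/21 ≈ -0.095238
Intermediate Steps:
x = 28 (x = 14*2 = 28)
M(H) = H (M(H) = 2*H - H = H)
S = -294 (S = -3 + (172 - 1*463) = -3 + (172 - 463) = -3 - 291 = -294)
M(x)/S = 28/(-294) = 28*(-1/294) = -2/21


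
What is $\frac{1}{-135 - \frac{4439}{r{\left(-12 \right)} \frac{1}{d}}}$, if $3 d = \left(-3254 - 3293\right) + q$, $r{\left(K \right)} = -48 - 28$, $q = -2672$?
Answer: $- \frac{76}{13651307} \approx -5.5672 \cdot 10^{-6}$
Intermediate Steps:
$r{\left(K \right)} = -76$
$d = -3073$ ($d = \frac{\left(-3254 - 3293\right) - 2672}{3} = \frac{-6547 - 2672}{3} = \frac{1}{3} \left(-9219\right) = -3073$)
$\frac{1}{-135 - \frac{4439}{r{\left(-12 \right)} \frac{1}{d}}} = \frac{1}{-135 - \frac{4439}{\left(-76\right) \frac{1}{-3073}}} = \frac{1}{-135 - \frac{4439}{\left(-76\right) \left(- \frac{1}{3073}\right)}} = \frac{1}{-135 - \frac{4439}{\frac{76}{3073}}} = \frac{1}{-135 - \frac{13641047}{76}} = \frac{1}{- \frac{13651307}{76}} = - \frac{76}{13651307}$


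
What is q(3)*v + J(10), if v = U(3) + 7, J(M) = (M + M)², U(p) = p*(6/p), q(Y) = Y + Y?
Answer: 478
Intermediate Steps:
q(Y) = 2*Y
U(p) = 6
J(M) = 4*M² (J(M) = (2*M)² = 4*M²)
v = 13 (v = 6 + 7 = 13)
q(3)*v + J(10) = (2*3)*13 + 4*10² = 6*13 + 4*100 = 78 + 400 = 478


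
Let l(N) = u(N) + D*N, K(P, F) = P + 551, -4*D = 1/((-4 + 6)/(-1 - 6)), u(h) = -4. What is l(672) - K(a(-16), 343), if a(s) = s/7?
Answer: 247/7 ≈ 35.286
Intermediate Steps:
a(s) = s/7 (a(s) = s*(⅐) = s/7)
D = 7/8 (D = -1/(4*((-4 + 6)/(-1 - 6))) = -1/(4*(2/(-7))) = -1/(4*(2*(-⅐))) = -1/(4*(-2/7)) = -(-7)/(4*2) = -¼*(-7/2) = 7/8 ≈ 0.87500)
K(P, F) = 551 + P
l(N) = -4 + 7*N/8
l(672) - K(a(-16), 343) = (-4 + (7/8)*672) - (551 + (⅐)*(-16)) = (-4 + 588) - (551 - 16/7) = 584 - 1*3841/7 = 584 - 3841/7 = 247/7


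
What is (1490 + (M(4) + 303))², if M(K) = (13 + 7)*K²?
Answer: 4464769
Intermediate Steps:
M(K) = 20*K²
(1490 + (M(4) + 303))² = (1490 + (20*4² + 303))² = (1490 + (20*16 + 303))² = (1490 + (320 + 303))² = (1490 + 623)² = 2113² = 4464769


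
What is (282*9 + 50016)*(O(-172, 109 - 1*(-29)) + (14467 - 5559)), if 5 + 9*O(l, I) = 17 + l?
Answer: 1401650216/3 ≈ 4.6722e+8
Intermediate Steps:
O(l, I) = 4/3 + l/9 (O(l, I) = -5/9 + (17 + l)/9 = -5/9 + (17/9 + l/9) = 4/3 + l/9)
(282*9 + 50016)*(O(-172, 109 - 1*(-29)) + (14467 - 5559)) = (282*9 + 50016)*((4/3 + (⅑)*(-172)) + (14467 - 5559)) = (2538 + 50016)*((4/3 - 172/9) + 8908) = 52554*(-160/9 + 8908) = 52554*(80012/9) = 1401650216/3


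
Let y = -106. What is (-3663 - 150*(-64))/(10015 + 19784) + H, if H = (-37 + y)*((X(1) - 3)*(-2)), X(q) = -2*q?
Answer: -14202211/9933 ≈ -1429.8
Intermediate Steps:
H = -1430 (H = (-37 - 106)*((-2*1 - 3)*(-2)) = -143*(-2 - 3)*(-2) = -(-715)*(-2) = -143*10 = -1430)
(-3663 - 150*(-64))/(10015 + 19784) + H = (-3663 - 150*(-64))/(10015 + 19784) - 1430 = (-3663 + 9600)/29799 - 1430 = 5937*(1/29799) - 1430 = 1979/9933 - 1430 = -14202211/9933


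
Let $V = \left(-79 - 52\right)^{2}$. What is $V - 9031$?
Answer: $8130$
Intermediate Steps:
$V = 17161$ ($V = \left(-131\right)^{2} = 17161$)
$V - 9031 = 17161 - 9031 = 8130$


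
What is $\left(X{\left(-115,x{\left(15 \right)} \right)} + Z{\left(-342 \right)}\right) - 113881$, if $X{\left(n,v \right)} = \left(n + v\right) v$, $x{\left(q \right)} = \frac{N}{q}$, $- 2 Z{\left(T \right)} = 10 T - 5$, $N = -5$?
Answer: $- \frac{2018341}{18} \approx -1.1213 \cdot 10^{5}$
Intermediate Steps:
$Z{\left(T \right)} = \frac{5}{2} - 5 T$ ($Z{\left(T \right)} = - \frac{10 T - 5}{2} = - \frac{-5 + 10 T}{2} = \frac{5}{2} - 5 T$)
$x{\left(q \right)} = - \frac{5}{q}$
$X{\left(n,v \right)} = v \left(n + v\right)$
$\left(X{\left(-115,x{\left(15 \right)} \right)} + Z{\left(-342 \right)}\right) - 113881 = \left(- \frac{5}{15} \left(-115 - \frac{5}{15}\right) + \left(\frac{5}{2} - -1710\right)\right) - 113881 = \left(\left(-5\right) \frac{1}{15} \left(-115 - \frac{1}{3}\right) + \left(\frac{5}{2} + 1710\right)\right) - 113881 = \left(- \frac{-115 - \frac{1}{3}}{3} + \frac{3425}{2}\right) - 113881 = \left(\left(- \frac{1}{3}\right) \left(- \frac{346}{3}\right) + \frac{3425}{2}\right) - 113881 = \left(\frac{346}{9} + \frac{3425}{2}\right) - 113881 = \frac{31517}{18} - 113881 = - \frac{2018341}{18}$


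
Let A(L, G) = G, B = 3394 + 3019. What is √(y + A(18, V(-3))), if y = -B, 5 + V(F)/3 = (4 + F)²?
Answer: 5*I*√257 ≈ 80.156*I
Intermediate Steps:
V(F) = -15 + 3*(4 + F)²
B = 6413
y = -6413 (y = -1*6413 = -6413)
√(y + A(18, V(-3))) = √(-6413 + (-15 + 3*(4 - 3)²)) = √(-6413 + (-15 + 3*1²)) = √(-6413 + (-15 + 3*1)) = √(-6413 + (-15 + 3)) = √(-6413 - 12) = √(-6425) = 5*I*√257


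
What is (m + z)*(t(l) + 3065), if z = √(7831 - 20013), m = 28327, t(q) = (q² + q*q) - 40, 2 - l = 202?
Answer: 2351849175 + 83025*I*√12182 ≈ 2.3518e+9 + 9.1636e+6*I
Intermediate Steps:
l = -200 (l = 2 - 1*202 = 2 - 202 = -200)
t(q) = -40 + 2*q² (t(q) = (q² + q²) - 40 = 2*q² - 40 = -40 + 2*q²)
z = I*√12182 (z = √(-12182) = I*√12182 ≈ 110.37*I)
(m + z)*(t(l) + 3065) = (28327 + I*√12182)*((-40 + 2*(-200)²) + 3065) = (28327 + I*√12182)*((-40 + 2*40000) + 3065) = (28327 + I*√12182)*((-40 + 80000) + 3065) = (28327 + I*√12182)*(79960 + 3065) = (28327 + I*√12182)*83025 = 2351849175 + 83025*I*√12182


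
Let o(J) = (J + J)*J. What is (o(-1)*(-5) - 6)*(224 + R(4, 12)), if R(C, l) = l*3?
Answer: -4160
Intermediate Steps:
o(J) = 2*J² (o(J) = (2*J)*J = 2*J²)
R(C, l) = 3*l
(o(-1)*(-5) - 6)*(224 + R(4, 12)) = ((2*(-1)²)*(-5) - 6)*(224 + 3*12) = ((2*1)*(-5) - 6)*(224 + 36) = (2*(-5) - 6)*260 = (-10 - 6)*260 = -16*260 = -4160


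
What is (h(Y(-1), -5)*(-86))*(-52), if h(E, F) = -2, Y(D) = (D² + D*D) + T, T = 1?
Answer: -8944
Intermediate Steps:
Y(D) = 1 + 2*D² (Y(D) = (D² + D*D) + 1 = (D² + D²) + 1 = 2*D² + 1 = 1 + 2*D²)
(h(Y(-1), -5)*(-86))*(-52) = -2*(-86)*(-52) = 172*(-52) = -8944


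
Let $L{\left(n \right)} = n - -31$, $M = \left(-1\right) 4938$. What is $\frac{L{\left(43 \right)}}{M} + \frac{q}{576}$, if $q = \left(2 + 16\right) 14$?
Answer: $\frac{16691}{39504} \approx 0.42251$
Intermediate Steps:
$q = 252$ ($q = 18 \cdot 14 = 252$)
$M = -4938$
$L{\left(n \right)} = 31 + n$ ($L{\left(n \right)} = n + 31 = 31 + n$)
$\frac{L{\left(43 \right)}}{M} + \frac{q}{576} = \frac{31 + 43}{-4938} + \frac{252}{576} = 74 \left(- \frac{1}{4938}\right) + 252 \cdot \frac{1}{576} = - \frac{37}{2469} + \frac{7}{16} = \frac{16691}{39504}$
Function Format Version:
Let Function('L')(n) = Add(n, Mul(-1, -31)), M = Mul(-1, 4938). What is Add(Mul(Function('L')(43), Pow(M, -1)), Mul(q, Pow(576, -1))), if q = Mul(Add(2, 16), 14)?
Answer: Rational(16691, 39504) ≈ 0.42251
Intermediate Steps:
q = 252 (q = Mul(18, 14) = 252)
M = -4938
Function('L')(n) = Add(31, n) (Function('L')(n) = Add(n, 31) = Add(31, n))
Add(Mul(Function('L')(43), Pow(M, -1)), Mul(q, Pow(576, -1))) = Add(Mul(Add(31, 43), Pow(-4938, -1)), Mul(252, Pow(576, -1))) = Add(Mul(74, Rational(-1, 4938)), Mul(252, Rational(1, 576))) = Add(Rational(-37, 2469), Rational(7, 16)) = Rational(16691, 39504)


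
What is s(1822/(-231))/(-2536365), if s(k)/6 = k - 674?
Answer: 315032/195300105 ≈ 0.0016131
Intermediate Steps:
s(k) = -4044 + 6*k (s(k) = 6*(k - 674) = 6*(-674 + k) = -4044 + 6*k)
s(1822/(-231))/(-2536365) = (-4044 + 6*(1822/(-231)))/(-2536365) = (-4044 + 6*(1822*(-1/231)))*(-1/2536365) = (-4044 + 6*(-1822/231))*(-1/2536365) = (-4044 - 3644/77)*(-1/2536365) = -315032/77*(-1/2536365) = 315032/195300105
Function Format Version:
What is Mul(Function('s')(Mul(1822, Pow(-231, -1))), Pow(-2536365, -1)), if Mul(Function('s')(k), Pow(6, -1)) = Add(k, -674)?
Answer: Rational(315032, 195300105) ≈ 0.0016131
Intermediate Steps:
Function('s')(k) = Add(-4044, Mul(6, k)) (Function('s')(k) = Mul(6, Add(k, -674)) = Mul(6, Add(-674, k)) = Add(-4044, Mul(6, k)))
Mul(Function('s')(Mul(1822, Pow(-231, -1))), Pow(-2536365, -1)) = Mul(Add(-4044, Mul(6, Mul(1822, Pow(-231, -1)))), Pow(-2536365, -1)) = Mul(Add(-4044, Mul(6, Mul(1822, Rational(-1, 231)))), Rational(-1, 2536365)) = Mul(Add(-4044, Mul(6, Rational(-1822, 231))), Rational(-1, 2536365)) = Mul(Add(-4044, Rational(-3644, 77)), Rational(-1, 2536365)) = Mul(Rational(-315032, 77), Rational(-1, 2536365)) = Rational(315032, 195300105)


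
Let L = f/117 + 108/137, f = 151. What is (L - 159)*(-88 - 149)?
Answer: 198707752/5343 ≈ 37190.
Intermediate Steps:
L = 33323/16029 (L = 151/117 + 108/137 = 33323/16029 ≈ 2.0789)
(L - 159)*(-88 - 149) = (33323/16029 - 159)*(-88 - 149) = -2515288/16029*(-237) = 198707752/5343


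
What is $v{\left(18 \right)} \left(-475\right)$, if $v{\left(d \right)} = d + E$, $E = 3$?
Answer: $-9975$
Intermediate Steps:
$v{\left(d \right)} = 3 + d$ ($v{\left(d \right)} = d + 3 = 3 + d$)
$v{\left(18 \right)} \left(-475\right) = \left(3 + 18\right) \left(-475\right) = 21 \left(-475\right) = -9975$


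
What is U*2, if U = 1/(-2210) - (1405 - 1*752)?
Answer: -1443131/1105 ≈ -1306.0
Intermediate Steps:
U = -1443131/2210 (U = -1/2210 - (1405 - 752) = -1/2210 - 1*653 = -1/2210 - 653 = -1443131/2210 ≈ -653.00)
U*2 = -1443131/2210*2 = -1443131/1105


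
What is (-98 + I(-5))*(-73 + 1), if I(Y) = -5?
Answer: 7416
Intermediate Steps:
(-98 + I(-5))*(-73 + 1) = (-98 - 5)*(-73 + 1) = -103*(-72) = 7416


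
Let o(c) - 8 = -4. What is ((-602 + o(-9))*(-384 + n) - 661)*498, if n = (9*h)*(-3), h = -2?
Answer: 97946142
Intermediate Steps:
o(c) = 4 (o(c) = 8 - 4 = 4)
n = 54 (n = (9*(-2))*(-3) = -18*(-3) = 54)
((-602 + o(-9))*(-384 + n) - 661)*498 = ((-602 + 4)*(-384 + 54) - 661)*498 = (-598*(-330) - 661)*498 = (197340 - 661)*498 = 196679*498 = 97946142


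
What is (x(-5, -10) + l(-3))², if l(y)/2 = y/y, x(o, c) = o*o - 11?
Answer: 256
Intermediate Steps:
x(o, c) = -11 + o² (x(o, c) = o² - 11 = -11 + o²)
l(y) = 2 (l(y) = 2*(y/y) = 2*1 = 2)
(x(-5, -10) + l(-3))² = ((-11 + (-5)²) + 2)² = ((-11 + 25) + 2)² = (14 + 2)² = 16² = 256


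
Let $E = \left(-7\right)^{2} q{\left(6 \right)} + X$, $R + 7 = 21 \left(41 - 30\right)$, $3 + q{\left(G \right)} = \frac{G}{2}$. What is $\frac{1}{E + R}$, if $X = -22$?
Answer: $\frac{1}{202} \approx 0.0049505$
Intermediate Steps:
$q{\left(G \right)} = -3 + \frac{G}{2}$
$R = 224$ ($R = -7 + 21 \left(41 - 30\right) = -7 + 21 \cdot 11 = -7 + 231 = 224$)
$E = -22$ ($E = \left(-7\right)^{2} \left(-3 + \frac{1}{2} \cdot 6\right) - 22 = 49 \left(-3 + 3\right) - 22 = 49 \cdot 0 - 22 = 0 - 22 = -22$)
$\frac{1}{E + R} = \frac{1}{-22 + 224} = \frac{1}{202}$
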